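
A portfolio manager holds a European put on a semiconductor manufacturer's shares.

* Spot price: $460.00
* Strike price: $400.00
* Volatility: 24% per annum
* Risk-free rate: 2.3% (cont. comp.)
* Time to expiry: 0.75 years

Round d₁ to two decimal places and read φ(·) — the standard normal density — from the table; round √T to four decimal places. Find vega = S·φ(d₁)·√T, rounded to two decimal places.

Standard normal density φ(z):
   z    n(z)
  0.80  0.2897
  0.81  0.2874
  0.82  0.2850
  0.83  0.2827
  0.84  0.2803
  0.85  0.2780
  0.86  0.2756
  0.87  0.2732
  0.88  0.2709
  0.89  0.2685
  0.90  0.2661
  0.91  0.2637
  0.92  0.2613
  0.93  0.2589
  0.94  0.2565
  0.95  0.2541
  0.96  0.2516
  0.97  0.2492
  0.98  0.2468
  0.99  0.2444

T = 0.75;  σ√T = 0.2078
d₁ = [ln(460/400) + (0.023 + ½·0.24²)·0.75] / (σ√T) = (0.1398 + 0.0388) / 0.2078 = 0.8593 ⇒ 0.86
√T = √0.75 = 0.8660
φ(d₁) = φ(0.86) = 0.2756
vega = S·φ(d₁)·√T = 460·0.2756·0.8660 = 109.7880
(The call has the same vega.)

109.79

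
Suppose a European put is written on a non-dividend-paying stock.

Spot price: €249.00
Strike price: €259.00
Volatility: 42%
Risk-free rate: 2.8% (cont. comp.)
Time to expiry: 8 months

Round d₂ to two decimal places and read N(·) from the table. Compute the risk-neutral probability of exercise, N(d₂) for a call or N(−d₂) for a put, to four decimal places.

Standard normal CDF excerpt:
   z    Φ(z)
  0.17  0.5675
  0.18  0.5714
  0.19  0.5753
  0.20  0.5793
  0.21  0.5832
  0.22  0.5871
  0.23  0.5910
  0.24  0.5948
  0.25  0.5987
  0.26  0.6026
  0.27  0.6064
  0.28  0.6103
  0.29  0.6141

0.5910

T = 0.6667;  σ√T = 0.3429
d₁ = [ln(249/259) + (0.028 + 0.42²/2)·0.6667] / 0.3429 = [-0.0394 + 0.0775] / 0.3429 = 0.1111 which rounds to 0.11
d₂ = d₁ − σ√T = 0.1111 − 0.3429 = -0.2319 which rounds to -0.23
Risk-neutral Pr[S_T < K] = N(−d₂) = N(0.23) = 0.5910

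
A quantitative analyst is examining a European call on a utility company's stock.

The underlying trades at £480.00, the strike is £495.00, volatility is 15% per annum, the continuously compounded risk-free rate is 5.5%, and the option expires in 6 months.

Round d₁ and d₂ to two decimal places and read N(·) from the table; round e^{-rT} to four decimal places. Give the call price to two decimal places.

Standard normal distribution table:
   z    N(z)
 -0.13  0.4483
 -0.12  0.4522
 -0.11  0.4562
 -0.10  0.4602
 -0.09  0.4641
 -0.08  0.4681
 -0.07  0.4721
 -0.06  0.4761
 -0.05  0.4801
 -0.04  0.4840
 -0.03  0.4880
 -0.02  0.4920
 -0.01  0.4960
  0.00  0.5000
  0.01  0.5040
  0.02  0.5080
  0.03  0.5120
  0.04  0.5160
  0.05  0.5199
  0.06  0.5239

σ√T = 0.15·√0.5 = 0.1061
d₁ = [ln(480/495) + (0.055 + 0.15²/2)·0.5] / 0.1061 = [-0.0308 + 0.0331] / 0.1061 = 0.0222 ≈ 0.02
d₂ = d₁ − σ√T = 0.0222 − 0.1061 = -0.0839 ≈ -0.08
exp(−rT) = exp(−0.055·0.5) = 0.9729
N(d₁) = N(0.02) = 0.5080;  N(d₂) = N(-0.08) = 0.4681
C = 480·0.5080 − 495·0.9729·0.4681 = 243.8400 − 225.4302 = 18.4098

£18.41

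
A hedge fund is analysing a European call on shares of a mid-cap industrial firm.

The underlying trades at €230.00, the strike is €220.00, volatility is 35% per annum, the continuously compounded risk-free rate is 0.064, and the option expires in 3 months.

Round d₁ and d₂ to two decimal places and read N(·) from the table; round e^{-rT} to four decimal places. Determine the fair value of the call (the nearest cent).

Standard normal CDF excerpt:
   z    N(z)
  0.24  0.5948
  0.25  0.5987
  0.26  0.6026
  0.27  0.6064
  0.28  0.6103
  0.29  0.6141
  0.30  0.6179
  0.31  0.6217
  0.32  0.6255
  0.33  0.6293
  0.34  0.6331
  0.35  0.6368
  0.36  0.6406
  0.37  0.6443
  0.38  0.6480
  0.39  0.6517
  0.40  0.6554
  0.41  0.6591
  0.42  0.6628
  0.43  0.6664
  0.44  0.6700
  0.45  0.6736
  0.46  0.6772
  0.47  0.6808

σ√T = 0.35·√0.25 = 0.1750
d₁ = [ln(230/220) + (0.064 + 0.35²/2)·0.25] / 0.1750 = [0.0445 + 0.0313] / 0.1750 = 0.4329 ≈ 0.43
d₂ = d₁ − σ√T = 0.4329 − 0.1750 = 0.2579 ≈ 0.26
e^(−rT) = e^(−0.064·0.25) = 0.9841
N(d₁) = N(0.43) = 0.6664;  N(d₂) = N(0.26) = 0.6026
C = 230·0.6664 − 220·0.9841·0.6026 = 153.2720 − 130.4641 = 22.8079

€22.81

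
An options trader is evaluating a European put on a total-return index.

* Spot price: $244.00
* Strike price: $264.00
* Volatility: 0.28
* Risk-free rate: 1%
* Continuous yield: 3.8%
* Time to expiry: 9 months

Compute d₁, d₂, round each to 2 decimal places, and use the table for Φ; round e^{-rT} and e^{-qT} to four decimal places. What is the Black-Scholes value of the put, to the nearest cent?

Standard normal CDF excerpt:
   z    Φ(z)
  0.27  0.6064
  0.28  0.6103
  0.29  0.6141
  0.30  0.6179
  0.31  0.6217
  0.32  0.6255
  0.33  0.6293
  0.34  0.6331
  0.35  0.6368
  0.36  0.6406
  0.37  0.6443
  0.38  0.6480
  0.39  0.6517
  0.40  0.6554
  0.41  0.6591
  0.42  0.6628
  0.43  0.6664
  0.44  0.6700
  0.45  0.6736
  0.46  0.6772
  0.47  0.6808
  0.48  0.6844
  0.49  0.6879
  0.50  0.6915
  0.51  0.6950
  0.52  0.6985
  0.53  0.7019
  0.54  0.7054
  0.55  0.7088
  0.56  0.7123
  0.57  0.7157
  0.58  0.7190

σ√T = 0.28·√0.75 = 0.2425
ln(S/K) + (r − q + σ²/2)T = ln(244/264) + (0.01 − 0.038 + 0.28²/2)·0.75 = -0.0788 + 0.0084 = -0.0704
d₁ = -0.0704 / 0.2425 = -0.2902 → -0.29
d₂ = d₁ − σ√T = -0.2902 − 0.2425 = -0.5327 → -0.53
e^(−qT) = e^(−0.038·0.75) = 0.9719;  e^(−rT) = e^(−0.01·0.75) = 0.9925
N(−d₂) = N(0.53) = 0.7019;  N(−d₁) = N(0.29) = 0.6141
P = 264·0.9925·0.7019 − 244·0.9719·0.6141 = 183.9118 − 145.6299 = 38.2820

$38.28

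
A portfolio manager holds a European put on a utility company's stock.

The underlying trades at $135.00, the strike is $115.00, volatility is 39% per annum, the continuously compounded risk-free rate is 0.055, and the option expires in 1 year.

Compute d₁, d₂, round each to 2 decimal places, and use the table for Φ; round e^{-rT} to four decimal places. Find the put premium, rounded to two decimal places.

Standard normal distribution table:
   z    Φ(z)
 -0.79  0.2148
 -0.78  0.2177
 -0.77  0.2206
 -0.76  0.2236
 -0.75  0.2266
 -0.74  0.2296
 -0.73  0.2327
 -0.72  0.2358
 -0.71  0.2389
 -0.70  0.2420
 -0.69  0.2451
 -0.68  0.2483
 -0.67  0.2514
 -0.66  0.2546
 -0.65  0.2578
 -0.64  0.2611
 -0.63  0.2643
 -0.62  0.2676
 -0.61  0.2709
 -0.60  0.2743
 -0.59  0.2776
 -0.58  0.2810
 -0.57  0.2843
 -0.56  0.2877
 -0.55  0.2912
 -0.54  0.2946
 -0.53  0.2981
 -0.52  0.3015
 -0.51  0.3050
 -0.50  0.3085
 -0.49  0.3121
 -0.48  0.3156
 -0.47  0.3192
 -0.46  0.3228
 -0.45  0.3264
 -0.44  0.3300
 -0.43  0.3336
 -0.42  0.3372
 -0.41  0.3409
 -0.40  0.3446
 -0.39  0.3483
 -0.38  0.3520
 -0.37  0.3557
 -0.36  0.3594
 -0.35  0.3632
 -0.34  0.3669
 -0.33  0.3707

T = 1;  σ√T = 0.3900
ln(S/K) + (r + σ²/2)T = ln(135/115) + (0.055 + 0.39²/2)·1 = 0.1603 + 0.1310 = 0.2914
d₁ = 0.2914 / 0.3900 = 0.7472 → 0.75
d₂ = d₁ − σ√T = 0.7472 − 0.3900 = 0.3572 → 0.36
e^(−rT) = e^(−0.055·1) = 0.9465
P = 115·0.9465·N(-0.36) − 135·N(-0.75) = 115·0.9465·0.3594 − 135·0.2266 = 39.1198 − 30.5910 = 8.5288

$8.53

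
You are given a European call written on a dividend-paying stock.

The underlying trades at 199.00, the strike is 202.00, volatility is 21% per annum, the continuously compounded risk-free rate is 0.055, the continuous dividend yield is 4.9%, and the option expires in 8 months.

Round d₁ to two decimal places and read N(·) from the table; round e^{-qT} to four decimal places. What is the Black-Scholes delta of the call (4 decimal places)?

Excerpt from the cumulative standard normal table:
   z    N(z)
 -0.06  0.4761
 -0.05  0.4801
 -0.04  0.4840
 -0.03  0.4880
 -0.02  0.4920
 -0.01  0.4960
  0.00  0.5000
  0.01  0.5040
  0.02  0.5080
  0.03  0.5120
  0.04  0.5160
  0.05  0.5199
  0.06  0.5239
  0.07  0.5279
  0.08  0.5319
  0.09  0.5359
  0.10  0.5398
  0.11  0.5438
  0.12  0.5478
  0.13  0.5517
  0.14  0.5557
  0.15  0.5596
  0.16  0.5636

0.4917

T = 0.6667;  σ√T = 0.1715
d₁ = [ln(199/202) + (0.055 − 0.049 + ½·0.21²)·0.6667] / (σ√T) = (-0.0150 + 0.0187) / 0.1715 = 0.0218 ⇒ 0.02
N(d₁) = N(0.02) = 0.5080
Δ_call = e^(−qT)·N(d₁) = 0.9679·0.5080 = 0.4917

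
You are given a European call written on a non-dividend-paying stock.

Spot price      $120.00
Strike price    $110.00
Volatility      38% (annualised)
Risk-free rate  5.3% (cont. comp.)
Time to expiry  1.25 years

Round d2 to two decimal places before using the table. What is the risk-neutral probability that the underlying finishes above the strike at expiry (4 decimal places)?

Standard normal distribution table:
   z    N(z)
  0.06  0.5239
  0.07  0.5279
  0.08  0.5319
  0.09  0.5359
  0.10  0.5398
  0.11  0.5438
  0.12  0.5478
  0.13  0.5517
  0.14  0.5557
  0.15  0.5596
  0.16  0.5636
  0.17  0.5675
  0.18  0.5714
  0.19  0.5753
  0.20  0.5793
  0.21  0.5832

0.5596

σ√T = 0.38·√1.25 = 0.4249
d₁ = [ln(120/110) + (0.053 + 0.38²/2)·1.25] / 0.4249 = [0.0870 + 0.1565] / 0.4249 = 0.5732 which rounds to 0.57
d₂ = d₁ − σ√T = 0.5732 − 0.4249 = 0.1483 which rounds to 0.15
Risk-neutral Pr[S_T > K] = N(d₂) = N(0.15) = 0.5596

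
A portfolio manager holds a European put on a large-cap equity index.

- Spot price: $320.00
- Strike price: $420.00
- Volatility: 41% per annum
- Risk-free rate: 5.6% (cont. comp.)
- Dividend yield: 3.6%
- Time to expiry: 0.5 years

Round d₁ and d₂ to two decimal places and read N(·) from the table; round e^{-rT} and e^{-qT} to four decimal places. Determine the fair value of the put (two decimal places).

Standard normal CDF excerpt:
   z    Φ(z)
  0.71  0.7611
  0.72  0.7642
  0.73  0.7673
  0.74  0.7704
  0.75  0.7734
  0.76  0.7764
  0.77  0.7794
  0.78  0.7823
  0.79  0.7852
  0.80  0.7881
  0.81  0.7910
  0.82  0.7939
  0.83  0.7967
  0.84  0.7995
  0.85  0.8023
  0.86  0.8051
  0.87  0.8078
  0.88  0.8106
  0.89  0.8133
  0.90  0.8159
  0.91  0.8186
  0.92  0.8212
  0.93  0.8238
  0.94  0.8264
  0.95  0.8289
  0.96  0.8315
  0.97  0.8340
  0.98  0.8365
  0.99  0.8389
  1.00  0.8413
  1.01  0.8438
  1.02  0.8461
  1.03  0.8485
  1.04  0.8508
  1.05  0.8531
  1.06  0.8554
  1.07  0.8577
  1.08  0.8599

$104.39

σ√T = 0.41 × 0.7071 = 0.2899
d₁ = [ln(320/420) + (0.056 − 0.036 + 0.41²/2)·0.5] / 0.2899 = [-0.2719 + 0.0520] / 0.2899 = -0.7585 ≈ -0.76
d₂ = d₁ − σ√T = -0.7585 − 0.2899 = -1.0484 ≈ -1.05
e^(−qT) = e^(−0.036·0.5) = 0.9822;  e^(−rT) = e^(−0.056·0.5) = 0.9724
P = 420·0.9724·N(1.05) − 320·0.9822·N(0.76) = 420·0.9724·0.8531 − 320·0.9822·0.7764 = 348.4129 − 244.0256 = 104.3872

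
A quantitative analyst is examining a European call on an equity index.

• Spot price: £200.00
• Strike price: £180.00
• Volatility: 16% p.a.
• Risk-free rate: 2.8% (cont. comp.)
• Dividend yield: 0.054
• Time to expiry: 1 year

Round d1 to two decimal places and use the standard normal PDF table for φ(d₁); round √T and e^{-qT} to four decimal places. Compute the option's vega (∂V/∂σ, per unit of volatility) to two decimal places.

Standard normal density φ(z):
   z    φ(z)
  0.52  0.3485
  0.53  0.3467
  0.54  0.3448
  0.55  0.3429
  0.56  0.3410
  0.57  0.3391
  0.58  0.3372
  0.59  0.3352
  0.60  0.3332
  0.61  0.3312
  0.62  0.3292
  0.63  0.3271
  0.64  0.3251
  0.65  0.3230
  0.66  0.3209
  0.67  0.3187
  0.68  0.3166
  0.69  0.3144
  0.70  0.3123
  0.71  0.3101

σ√T = 0.16·√1 = 0.1600
d₁ = [ln(200/180) + (0.028 − 0.054 + ½·0.16²)·1] / (σ√T) = (0.1054 − 0.0132) / 0.1600 = 0.5760 ⇒ 0.58
√T = √1 = 1.0000
φ(d₁) = φ(0.58) = 0.3372
e^(−qT) = e^(−0.054·1) = 0.9474
vega = S·e^(−qT)·φ(d₁)·√T = 200·0.9474·0.3372·1.0000 = 63.8927

63.89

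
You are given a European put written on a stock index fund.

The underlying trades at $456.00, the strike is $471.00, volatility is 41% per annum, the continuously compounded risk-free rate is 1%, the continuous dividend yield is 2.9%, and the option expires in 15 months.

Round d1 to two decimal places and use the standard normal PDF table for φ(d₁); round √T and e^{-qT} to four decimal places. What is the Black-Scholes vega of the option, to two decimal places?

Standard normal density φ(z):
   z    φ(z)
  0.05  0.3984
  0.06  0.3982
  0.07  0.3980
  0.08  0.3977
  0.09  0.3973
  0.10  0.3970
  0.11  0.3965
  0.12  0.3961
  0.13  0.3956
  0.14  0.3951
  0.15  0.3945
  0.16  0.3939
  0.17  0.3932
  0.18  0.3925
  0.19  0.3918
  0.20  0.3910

T = 1.25;  σ√T = 0.4584
ln(S/K) + (r − q + σ²/2)T = ln(456/471) + (0.01 − 0.029 + 0.41²/2)·1.25 = -0.0324 + 0.0813 = 0.0489
d₁ = 0.0489 / 0.4584 = 0.1068 ≈ 0.11
√T = √1.25 = 1.1180
φ(d₁) = φ(0.11) = 0.3965
exp(−qT) = exp(−0.029·1.25) = 0.9644
vega = S·exp(−qT)·φ(d₁)·√T = 456·0.9644·0.3965·1.1180 = 194.9427

194.94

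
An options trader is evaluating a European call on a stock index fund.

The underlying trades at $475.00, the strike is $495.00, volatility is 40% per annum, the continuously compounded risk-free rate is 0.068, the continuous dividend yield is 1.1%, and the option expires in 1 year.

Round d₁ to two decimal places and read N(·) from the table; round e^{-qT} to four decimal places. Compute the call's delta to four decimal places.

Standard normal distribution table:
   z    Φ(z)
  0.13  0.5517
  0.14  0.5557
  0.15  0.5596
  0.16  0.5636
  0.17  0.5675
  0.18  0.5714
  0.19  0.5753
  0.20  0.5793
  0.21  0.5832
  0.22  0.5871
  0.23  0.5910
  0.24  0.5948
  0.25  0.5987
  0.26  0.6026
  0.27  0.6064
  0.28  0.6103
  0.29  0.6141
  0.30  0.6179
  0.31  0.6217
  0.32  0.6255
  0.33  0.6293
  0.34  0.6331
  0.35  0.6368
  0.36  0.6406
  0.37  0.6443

σ√T = 0.4 × 1.0000 = 0.4000
ln(S/K) + (r − q + σ²/2)T = ln(475/495) + (0.068 − 0.011 + 0.4²/2)·1 = -0.0412 + 0.1370 = 0.0958
d₁ = 0.0958 / 0.4000 = 0.2394 → 0.24
N(d₁) = N(0.24) = 0.5948
Δ_call = exp(−qT)·N(d₁) = 0.9891·0.5948 = 0.5883

0.5883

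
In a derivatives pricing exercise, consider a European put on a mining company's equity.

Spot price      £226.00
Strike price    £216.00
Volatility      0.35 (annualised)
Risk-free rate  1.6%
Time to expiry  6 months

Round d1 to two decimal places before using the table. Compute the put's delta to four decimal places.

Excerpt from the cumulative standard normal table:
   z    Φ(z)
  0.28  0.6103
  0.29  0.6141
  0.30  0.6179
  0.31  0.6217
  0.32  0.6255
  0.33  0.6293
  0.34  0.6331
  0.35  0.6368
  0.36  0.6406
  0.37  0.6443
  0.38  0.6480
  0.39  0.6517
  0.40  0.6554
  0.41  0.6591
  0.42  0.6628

σ√T = 0.35 × 0.7071 = 0.2475
d₁ = [ln(226/216) + (0.016 + 0.35²/2)·0.5] / 0.2475 = [0.0453 + 0.0386] / 0.2475 = 0.3389 ⇒ 0.34
N(d₁) = N(0.34) = 0.6331
Δ_put = N(d₁) − 1 = 0.6331 − 1 = -0.3669

-0.3669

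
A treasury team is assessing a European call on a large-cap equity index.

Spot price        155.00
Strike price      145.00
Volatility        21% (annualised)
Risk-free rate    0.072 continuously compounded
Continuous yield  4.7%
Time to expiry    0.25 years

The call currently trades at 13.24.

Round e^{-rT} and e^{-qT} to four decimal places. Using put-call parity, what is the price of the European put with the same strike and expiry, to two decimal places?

exp(−qT) = exp(−0.047·0.25) = 0.9883;  exp(−rT) = exp(−0.072·0.25) = 0.9822
Put-call parity: C − P = S·e^(−qT) − K·e^(−rT) = 155·0.9883 − 145·0.9822 = 153.1865 − 142.4190 = 10.7675
P = C − (C − P) = 13.24 − (10.7675) = 2.4725

2.47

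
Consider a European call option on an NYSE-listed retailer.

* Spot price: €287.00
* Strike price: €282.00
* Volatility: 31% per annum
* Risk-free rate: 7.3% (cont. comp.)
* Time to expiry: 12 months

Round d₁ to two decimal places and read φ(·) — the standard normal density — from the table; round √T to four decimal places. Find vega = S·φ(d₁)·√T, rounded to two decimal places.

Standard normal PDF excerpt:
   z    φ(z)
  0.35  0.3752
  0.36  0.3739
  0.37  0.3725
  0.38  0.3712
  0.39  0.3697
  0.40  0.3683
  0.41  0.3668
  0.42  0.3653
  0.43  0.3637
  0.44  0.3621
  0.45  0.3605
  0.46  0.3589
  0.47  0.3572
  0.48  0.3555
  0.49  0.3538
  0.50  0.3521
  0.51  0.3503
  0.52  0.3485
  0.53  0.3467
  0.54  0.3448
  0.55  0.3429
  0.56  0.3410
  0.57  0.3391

T = 1;  σ√T = 0.3100
d₁ = [ln(287/282) + (0.073 + 0.31²/2)·1] / 0.3100 = [0.0176 + 0.1210] / 0.3100 = 0.4472 ≈ 0.45
√T = √1 = 1.0000
φ(d₁) = φ(0.45) = 0.3605
vega = S·φ(d₁)·√T = 287·0.3605·1.0000 = 103.4635

103.46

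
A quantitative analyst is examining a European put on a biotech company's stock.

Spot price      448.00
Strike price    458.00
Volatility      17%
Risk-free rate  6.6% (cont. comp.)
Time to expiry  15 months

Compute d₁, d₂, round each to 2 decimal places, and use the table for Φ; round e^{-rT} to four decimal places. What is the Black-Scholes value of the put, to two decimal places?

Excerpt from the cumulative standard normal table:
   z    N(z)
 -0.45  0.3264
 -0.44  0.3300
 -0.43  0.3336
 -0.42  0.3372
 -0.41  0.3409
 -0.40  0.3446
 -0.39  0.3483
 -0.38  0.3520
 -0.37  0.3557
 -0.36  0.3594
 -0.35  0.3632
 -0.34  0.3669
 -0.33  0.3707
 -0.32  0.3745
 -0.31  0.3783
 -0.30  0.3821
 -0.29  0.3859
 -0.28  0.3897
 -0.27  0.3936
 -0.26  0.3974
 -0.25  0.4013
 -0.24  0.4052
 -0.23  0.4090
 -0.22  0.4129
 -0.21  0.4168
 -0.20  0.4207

σ√T = 0.17 × 1.1180 = 0.1901
ln(S/K) + (r + σ²/2)T = ln(448/458) + (0.066 + 0.17²/2)·1.25 = -0.0221 + 0.1006 = 0.0785
d₁ = 0.0785 / 0.1901 = 0.4129 → 0.41
d₂ = d₁ − σ√T = 0.4129 − 0.1901 = 0.2229 → 0.22
e^(−rT) = e^(−0.066·1.25) = 0.9208
N(−d₂) = N(-0.22) = 0.4129;  N(−d₁) = N(-0.41) = 0.3409
P = 458·0.9208·0.4129 − 448·0.3409 = 174.1308 − 152.7232 = 21.4076

21.41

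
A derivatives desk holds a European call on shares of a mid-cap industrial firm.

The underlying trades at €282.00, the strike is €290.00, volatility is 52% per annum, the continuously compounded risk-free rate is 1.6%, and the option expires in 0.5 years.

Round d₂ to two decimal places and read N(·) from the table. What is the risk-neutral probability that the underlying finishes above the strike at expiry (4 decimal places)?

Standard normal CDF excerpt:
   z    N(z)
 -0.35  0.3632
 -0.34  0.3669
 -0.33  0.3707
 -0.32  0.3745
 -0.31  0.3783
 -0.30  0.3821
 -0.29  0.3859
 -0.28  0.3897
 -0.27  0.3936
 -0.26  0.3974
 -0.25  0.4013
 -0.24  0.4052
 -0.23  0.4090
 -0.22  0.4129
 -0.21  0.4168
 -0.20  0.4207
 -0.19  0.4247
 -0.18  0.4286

0.4052

T = 0.5;  σ√T = 0.3677
d₁ = [ln(282/290) + (0.016 + ½·0.52²)·0.5] / (σ√T) = (-0.0280 + 0.0756) / 0.3677 = 0.1295 which rounds to 0.13
d₂ = 0.1295 − 0.3677 = -0.2382 which rounds to -0.24
Risk-neutral Pr[S_T > K] = N(d₂) = N(-0.24) = 0.4052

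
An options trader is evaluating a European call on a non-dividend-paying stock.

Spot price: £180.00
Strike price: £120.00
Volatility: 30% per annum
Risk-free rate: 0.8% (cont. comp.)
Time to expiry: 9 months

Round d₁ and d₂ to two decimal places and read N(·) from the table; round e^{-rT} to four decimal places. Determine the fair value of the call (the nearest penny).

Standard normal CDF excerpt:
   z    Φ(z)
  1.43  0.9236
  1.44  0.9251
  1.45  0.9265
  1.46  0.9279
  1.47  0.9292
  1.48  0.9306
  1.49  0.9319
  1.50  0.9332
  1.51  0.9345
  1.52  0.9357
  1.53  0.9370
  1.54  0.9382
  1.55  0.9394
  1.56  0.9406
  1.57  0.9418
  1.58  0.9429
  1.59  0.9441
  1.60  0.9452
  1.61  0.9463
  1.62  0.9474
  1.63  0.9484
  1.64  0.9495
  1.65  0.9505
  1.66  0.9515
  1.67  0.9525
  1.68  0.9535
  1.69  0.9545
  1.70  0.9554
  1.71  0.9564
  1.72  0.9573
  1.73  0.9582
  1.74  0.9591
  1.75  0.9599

σ√T = 0.3 × 0.8660 = 0.2598
ln(S/K) + (r + σ²/2)T = ln(180/120) + (0.008 + 0.3²/2)·0.75 = 0.4055 + 0.0398 = 0.4452
d₁ = 0.4452 / 0.2598 = 1.7136 → 1.71
d₂ = d₁ − σ√T = 1.7136 − 0.2598 = 1.4538 → 1.45
exp(−rT) = exp(−0.008·0.75) = 0.9940
N(d₁) = N(1.71) = 0.9564;  N(d₂) = N(1.45) = 0.9265
C = 180·0.9564 − 120·0.9940·0.9265 = 172.1520 − 110.5129 = 61.6391

£61.64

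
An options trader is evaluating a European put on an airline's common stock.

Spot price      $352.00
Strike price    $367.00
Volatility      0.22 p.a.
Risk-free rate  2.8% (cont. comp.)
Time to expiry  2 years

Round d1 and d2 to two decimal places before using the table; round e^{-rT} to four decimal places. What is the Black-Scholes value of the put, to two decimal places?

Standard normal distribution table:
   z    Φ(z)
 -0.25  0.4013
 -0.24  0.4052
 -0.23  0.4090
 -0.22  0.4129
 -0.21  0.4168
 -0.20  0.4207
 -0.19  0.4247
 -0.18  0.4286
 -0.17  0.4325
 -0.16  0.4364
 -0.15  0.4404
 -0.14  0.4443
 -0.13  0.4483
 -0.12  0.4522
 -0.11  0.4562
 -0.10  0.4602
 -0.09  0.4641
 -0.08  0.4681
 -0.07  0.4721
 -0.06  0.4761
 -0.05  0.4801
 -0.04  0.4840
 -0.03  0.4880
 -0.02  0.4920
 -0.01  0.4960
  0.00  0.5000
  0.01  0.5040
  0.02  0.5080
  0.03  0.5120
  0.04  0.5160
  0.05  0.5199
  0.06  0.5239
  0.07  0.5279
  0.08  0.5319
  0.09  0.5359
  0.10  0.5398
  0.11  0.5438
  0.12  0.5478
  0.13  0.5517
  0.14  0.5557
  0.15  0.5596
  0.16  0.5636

$40.61

σ√T = 0.22 × 1.4142 = 0.3111
d₁ = [ln(352/367) + (0.028 + 0.22²/2)·2] / 0.3111 = [-0.0417 + 0.1044] / 0.3111 = 0.2014 → 0.20
d₂ = d₁ − σ√T = 0.2014 − 0.3111 = -0.1097 → -0.11
exp(−rT) = exp(−0.028·2) = 0.9455
N(−d₂) = N(0.11) = 0.5438;  N(−d₁) = N(-0.20) = 0.4207
P = 367·0.9455·0.5438 − 352·0.4207 = 188.6978 − 148.0864 = 40.6114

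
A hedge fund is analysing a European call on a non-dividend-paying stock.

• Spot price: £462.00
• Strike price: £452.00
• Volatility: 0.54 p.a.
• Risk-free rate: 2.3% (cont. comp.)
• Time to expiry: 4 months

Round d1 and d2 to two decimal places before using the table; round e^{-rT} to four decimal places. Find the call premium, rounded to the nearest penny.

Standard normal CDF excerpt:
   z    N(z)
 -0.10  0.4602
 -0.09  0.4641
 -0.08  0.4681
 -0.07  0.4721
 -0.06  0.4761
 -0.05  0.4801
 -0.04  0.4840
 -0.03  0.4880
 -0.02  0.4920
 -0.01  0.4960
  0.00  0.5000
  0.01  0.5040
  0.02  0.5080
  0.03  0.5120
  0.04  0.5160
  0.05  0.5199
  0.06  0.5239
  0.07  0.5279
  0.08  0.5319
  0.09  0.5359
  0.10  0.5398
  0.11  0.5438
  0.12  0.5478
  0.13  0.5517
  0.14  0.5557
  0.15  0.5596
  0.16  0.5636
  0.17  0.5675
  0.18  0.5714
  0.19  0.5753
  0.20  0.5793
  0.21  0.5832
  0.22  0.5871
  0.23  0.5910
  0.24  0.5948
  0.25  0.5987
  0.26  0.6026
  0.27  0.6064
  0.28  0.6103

σ√T = 0.54·√0.3333 = 0.3118
ln(S/K) + (r + σ²/2)T = ln(462/452) + (0.023 + 0.54²/2)·0.3333 = 0.0219 + 0.0563 = 0.0781
d₁ = 0.0781 / 0.3118 = 0.2507 ≈ 0.25
d₂ = d₁ − σ√T = 0.2507 − 0.3118 = -0.0611 ≈ -0.06
exp(−rT) = exp(−0.023·0.3333) = 0.9924
C = 462·N(0.25) − 452·0.9924·N(-0.06) = 462·0.5987 − 452·0.9924·0.4761 = 276.5994 − 213.5617 = 63.0377

£63.04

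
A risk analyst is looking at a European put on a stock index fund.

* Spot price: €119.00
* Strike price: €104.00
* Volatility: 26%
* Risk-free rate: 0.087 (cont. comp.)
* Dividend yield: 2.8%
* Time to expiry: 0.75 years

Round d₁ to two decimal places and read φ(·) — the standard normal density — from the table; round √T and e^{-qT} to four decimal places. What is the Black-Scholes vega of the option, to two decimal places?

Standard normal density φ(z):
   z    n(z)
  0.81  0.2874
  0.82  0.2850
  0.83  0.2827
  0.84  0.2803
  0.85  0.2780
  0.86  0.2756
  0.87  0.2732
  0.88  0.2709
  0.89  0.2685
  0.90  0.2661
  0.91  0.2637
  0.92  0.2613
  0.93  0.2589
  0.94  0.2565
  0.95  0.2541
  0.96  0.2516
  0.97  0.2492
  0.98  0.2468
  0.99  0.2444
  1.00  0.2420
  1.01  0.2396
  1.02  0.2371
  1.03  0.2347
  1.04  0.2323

26.61

σ√T = 0.26 × 0.8660 = 0.2252
d₁ = [ln(119/104) + (0.087 − 0.028 + 0.26²/2)·0.75] / 0.2252 = [0.1347 + 0.0696] / 0.2252 = 0.9075 ≈ 0.91
√T = √0.75 = 0.8660
φ(d₁) = φ(0.91) = 0.2637
e^(−qT) = e^(−0.028·0.75) = 0.9792
vega = S·e^(−qT)·φ(d₁)·√T = 119·0.9792·0.2637·0.8660 = 26.6101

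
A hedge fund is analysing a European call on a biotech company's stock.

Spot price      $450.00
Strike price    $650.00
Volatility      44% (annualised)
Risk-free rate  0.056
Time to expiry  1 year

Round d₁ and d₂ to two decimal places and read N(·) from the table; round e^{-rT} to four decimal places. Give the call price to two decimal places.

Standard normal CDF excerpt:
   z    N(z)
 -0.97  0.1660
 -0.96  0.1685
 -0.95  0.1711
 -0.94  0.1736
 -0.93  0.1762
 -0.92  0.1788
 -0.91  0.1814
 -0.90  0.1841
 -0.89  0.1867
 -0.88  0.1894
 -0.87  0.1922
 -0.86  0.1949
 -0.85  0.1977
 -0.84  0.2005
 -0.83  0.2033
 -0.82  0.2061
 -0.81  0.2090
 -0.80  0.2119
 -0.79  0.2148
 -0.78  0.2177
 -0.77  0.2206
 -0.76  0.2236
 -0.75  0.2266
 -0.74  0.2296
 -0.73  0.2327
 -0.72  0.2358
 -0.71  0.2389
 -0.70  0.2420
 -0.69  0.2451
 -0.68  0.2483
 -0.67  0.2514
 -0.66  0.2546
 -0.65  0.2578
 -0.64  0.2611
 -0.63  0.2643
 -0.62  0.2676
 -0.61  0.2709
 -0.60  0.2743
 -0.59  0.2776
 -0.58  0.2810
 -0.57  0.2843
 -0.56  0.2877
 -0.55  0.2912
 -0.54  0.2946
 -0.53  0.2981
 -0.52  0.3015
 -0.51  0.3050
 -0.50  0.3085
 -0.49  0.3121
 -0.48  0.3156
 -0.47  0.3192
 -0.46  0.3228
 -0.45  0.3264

$32.16

T = 1;  σ√T = 0.4400
ln(S/K) + (r + σ²/2)T = ln(450/650) + (0.056 + 0.44²/2)·1 = -0.3677 + 0.1528 = -0.2149
d₁ = -0.2149 / 0.4400 = -0.4885 which rounds to -0.49
d₂ = d₁ − σ√T = -0.4885 − 0.4400 = -0.9285 which rounds to -0.93
e^(−rT) = e^(−0.056·1) = 0.9455
N(d₁) = N(-0.49) = 0.3121;  N(d₂) = N(-0.93) = 0.1762
C = 450·0.3121 − 650·0.9455·0.1762 = 140.4450 − 108.2881 = 32.1569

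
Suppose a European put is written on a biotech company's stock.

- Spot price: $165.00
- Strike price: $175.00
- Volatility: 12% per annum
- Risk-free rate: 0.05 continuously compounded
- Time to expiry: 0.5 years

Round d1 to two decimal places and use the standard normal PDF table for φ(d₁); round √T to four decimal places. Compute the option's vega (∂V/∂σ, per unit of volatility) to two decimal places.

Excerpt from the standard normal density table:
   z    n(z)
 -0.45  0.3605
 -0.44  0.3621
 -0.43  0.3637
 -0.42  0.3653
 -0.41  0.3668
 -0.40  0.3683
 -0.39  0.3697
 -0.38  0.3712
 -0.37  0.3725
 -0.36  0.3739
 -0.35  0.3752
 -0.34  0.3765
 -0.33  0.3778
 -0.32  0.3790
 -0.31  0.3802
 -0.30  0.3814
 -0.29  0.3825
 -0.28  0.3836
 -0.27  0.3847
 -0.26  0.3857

43.62

T = 0.5;  σ√T = 0.0849
d₁ = [ln(165/175) + (0.05 + 0.12²/2)·0.5] / 0.0849 = [-0.0588 + 0.0286] / 0.0849 = -0.3564 ≈ -0.36
√T = √0.5 = 0.7071
φ(d₁) = φ(-0.36) = 0.3739
vega = S·φ(d₁)·√T = 165·0.3739·0.7071 = 43.6235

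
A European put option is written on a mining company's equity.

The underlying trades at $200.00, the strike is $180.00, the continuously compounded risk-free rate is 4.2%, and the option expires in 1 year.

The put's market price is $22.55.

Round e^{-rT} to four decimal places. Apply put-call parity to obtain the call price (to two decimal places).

exp(−rT) = exp(−0.042·1) = 0.9589
Put-call parity: C − P = S − K·e^(−rT) = 200 − 180·0.9589 = 200 − 172.6020 = 27.3980
C = P + (C − P) = 22.55 + (27.3980) = 49.9480

$49.95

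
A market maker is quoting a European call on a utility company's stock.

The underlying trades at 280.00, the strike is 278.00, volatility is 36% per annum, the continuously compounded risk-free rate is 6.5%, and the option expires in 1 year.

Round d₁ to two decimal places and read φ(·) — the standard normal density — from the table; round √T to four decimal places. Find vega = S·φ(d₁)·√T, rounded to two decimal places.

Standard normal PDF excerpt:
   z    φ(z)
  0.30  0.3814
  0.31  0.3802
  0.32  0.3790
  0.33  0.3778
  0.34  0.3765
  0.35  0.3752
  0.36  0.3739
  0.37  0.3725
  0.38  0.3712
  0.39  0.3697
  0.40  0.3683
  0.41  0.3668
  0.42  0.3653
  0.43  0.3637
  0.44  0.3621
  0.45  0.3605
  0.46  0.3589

σ√T = 0.36 × 1.0000 = 0.3600
ln(S/K) + (r + σ²/2)T = ln(280/278) + (0.065 + 0.36²/2)·1 = 0.0072 + 0.1298 = 0.1370
d₁ = 0.1370 / 0.3600 = 0.3805 ⇒ 0.38
√T = √1 = 1.0000
φ(d₁) = φ(0.38) = 0.3712
vega = S·φ(d₁)·√T = 280·0.3712·1.0000 = 103.9360
(Call and put vega coincide under Black-Scholes.)

103.94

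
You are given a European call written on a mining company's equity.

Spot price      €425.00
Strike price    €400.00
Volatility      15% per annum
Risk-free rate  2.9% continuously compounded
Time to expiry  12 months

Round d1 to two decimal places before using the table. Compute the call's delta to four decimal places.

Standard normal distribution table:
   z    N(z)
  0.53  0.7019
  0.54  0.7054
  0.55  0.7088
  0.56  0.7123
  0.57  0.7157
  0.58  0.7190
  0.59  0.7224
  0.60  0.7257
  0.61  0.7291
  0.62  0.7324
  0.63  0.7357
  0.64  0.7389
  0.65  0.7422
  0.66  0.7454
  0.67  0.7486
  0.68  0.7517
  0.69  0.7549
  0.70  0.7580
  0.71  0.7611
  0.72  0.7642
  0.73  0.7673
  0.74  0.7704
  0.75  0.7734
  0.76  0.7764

σ√T = 0.15 × 1.0000 = 0.1500
d₁ = [ln(425/400) + (0.029 + 0.15²/2)·1] / 0.1500 = [0.0606 + 0.0403] / 0.1500 = 0.6725 ≈ 0.67
N(d₁) = N(0.67) = 0.7486
Δ_call = N(d₁) = 0.7486

0.7486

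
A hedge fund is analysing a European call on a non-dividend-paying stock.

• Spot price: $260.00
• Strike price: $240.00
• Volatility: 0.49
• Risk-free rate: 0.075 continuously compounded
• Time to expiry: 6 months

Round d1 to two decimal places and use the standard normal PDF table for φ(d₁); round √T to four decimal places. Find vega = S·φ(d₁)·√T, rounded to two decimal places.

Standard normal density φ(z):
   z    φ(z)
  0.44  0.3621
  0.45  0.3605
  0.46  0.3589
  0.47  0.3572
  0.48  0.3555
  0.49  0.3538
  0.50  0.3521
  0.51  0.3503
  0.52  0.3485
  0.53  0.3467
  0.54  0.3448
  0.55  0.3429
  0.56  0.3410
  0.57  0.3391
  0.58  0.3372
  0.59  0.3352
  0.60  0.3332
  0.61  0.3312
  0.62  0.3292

64.40

σ√T = 0.49 × 0.7071 = 0.3465
d₁ = [ln(260/240) + (0.075 + 0.49²/2)·0.5] / 0.3465 = [0.0800 + 0.0975] / 0.3465 = 0.5125 ⇒ 0.51
√T = √0.5 = 0.7071
φ(d₁) = φ(0.51) = 0.3503
vega = S·φ(d₁)·√T = 260·0.3503·0.7071 = 64.4013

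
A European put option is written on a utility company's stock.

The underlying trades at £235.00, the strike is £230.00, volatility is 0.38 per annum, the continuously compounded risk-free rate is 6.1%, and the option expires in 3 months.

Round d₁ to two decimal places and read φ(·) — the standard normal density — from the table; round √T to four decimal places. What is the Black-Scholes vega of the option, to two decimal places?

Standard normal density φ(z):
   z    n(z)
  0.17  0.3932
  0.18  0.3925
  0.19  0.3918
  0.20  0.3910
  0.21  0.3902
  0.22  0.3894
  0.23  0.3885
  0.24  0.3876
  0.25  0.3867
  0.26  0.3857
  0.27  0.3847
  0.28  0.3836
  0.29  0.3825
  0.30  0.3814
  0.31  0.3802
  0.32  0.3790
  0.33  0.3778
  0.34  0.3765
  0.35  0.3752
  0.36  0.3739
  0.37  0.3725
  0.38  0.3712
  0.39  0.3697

σ√T = 0.38 × 0.5000 = 0.1900
d₁ = [ln(235/230) + (0.061 + 0.38²/2)·0.25] / 0.1900 = [0.0215 + 0.0333] / 0.1900 = 0.2885 → 0.29
√T = √0.25 = 0.5000
φ(d₁) = φ(0.29) = 0.3825
vega = S·φ(d₁)·√T = 235·0.3825·0.5000 = 44.9438

44.94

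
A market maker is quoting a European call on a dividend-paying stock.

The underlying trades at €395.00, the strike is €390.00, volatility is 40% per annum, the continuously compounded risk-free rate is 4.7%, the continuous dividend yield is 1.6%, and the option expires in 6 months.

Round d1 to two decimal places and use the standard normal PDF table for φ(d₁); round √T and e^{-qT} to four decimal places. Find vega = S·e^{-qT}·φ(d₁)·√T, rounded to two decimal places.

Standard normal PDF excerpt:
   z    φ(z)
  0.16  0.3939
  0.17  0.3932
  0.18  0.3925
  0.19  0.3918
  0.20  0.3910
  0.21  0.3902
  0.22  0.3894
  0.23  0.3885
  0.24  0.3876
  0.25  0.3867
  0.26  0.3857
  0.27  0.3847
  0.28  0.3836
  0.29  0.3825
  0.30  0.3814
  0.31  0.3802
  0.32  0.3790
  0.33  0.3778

107.39

T = 0.5;  σ√T = 0.2828
d₁ = [ln(395/390) + (0.047 − 0.016 + 0.4²/2)·0.5] / 0.2828 = [0.0127 + 0.0555] / 0.2828 = 0.2413 ≈ 0.24
√T = √0.5 = 0.7071
φ(d₁) = φ(0.24) = 0.3876
exp(−qT) = exp(−0.016·0.5) = 0.9920
vega = S·exp(−qT)·φ(d₁)·√T = 395·0.9920·0.3876·0.7071 = 107.3924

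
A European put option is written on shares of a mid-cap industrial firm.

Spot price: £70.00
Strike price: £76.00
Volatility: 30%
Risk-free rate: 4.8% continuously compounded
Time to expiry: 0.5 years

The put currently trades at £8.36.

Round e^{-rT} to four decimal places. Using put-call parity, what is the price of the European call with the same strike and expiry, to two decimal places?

exp(−rT) = exp(−0.048·0.5) = 0.9763
Put-call parity: C − P = S − K·e^(−rT) = 70 − 76·0.9763 = 70 − 74.1988 = -4.1988
C = P + (C − P) = 8.36 + (-4.1988) = 4.1612

£4.16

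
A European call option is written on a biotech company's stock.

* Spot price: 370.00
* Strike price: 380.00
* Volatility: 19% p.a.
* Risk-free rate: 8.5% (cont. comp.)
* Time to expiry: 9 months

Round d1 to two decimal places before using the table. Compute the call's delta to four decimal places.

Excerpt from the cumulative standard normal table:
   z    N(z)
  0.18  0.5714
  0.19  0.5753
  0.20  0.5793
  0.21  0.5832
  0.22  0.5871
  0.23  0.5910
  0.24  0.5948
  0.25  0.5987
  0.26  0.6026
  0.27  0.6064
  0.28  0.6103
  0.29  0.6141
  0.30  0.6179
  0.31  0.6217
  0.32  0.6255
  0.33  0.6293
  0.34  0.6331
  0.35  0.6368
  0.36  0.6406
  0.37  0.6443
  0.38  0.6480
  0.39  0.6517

0.6217

σ√T = 0.19·√0.75 = 0.1645
d₁ = [ln(370/380) + (0.085 + ½·0.19²)·0.75] / (σ√T) = (-0.0267 + 0.0773) / 0.1645 = 0.3076 ⇒ 0.31
N(d₁) = N(0.31) = 0.6217
Δ_call = N(d₁) = 0.6217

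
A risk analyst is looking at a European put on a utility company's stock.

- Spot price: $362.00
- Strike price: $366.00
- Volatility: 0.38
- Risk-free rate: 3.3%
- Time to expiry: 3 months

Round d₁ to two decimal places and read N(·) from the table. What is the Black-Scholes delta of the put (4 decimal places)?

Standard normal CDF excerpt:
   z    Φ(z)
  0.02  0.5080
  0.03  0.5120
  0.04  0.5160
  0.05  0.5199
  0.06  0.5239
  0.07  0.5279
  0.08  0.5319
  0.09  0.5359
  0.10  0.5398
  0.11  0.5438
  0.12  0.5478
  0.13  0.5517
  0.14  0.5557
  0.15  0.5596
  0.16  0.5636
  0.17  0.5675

-0.4681

T = 0.25;  σ√T = 0.1900
ln(S/K) + (r + σ²/2)T = ln(362/366) + (0.033 + 0.38²/2)·0.25 = -0.0110 + 0.0263 = 0.0153
d₁ = 0.0153 / 0.1900 = 0.0806 ⇒ 0.08
N(d₁) = N(0.08) = 0.5319
Δ_put = N(d₁) − 1 = 0.5319 − 1 = -0.4681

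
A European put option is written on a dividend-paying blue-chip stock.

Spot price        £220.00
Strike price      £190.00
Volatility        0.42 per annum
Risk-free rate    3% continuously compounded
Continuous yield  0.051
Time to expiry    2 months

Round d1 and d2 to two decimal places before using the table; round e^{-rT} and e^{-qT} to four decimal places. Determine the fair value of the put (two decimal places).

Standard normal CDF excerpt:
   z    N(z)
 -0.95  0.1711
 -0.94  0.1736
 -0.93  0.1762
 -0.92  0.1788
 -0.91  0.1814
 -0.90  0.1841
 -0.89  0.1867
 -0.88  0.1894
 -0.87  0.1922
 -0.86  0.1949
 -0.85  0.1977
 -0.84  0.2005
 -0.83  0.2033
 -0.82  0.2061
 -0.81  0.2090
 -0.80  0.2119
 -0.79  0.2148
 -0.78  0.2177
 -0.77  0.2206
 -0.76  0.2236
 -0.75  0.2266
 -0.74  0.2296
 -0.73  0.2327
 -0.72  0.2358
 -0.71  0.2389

T = 0.1667;  σ√T = 0.1715
d₁ = [ln(220/190) + (0.03 − 0.051 + 0.42²/2)·0.1667] / 0.1715 = [0.1466 + 0.0112] / 0.1715 = 0.9203 → 0.92
d₂ = d₁ − σ√T = 0.9203 − 0.1715 = 0.7489 → 0.75
e^(−qT) = e^(−0.051·0.1667) = 0.9915;  e^(−rT) = e^(−0.03·0.1667) = 0.9950
P = 190·0.9950·N(-0.75) − 220·0.9915·N(-0.92) = 190·0.9950·0.2266 − 220·0.9915·0.1788 = 42.8387 − 39.0016 = 3.8371

£3.84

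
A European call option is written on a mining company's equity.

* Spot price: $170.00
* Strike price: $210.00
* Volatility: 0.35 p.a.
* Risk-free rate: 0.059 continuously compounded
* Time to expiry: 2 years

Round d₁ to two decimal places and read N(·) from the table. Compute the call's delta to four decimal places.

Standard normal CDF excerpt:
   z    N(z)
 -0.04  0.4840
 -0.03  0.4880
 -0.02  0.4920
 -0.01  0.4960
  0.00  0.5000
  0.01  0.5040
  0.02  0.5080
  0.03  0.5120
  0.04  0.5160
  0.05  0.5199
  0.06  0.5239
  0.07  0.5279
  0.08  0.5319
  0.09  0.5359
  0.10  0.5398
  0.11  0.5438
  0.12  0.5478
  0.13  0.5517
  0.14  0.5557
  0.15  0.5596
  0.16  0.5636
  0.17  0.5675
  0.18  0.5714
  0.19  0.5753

0.5239

σ√T = 0.35·√2 = 0.4950
d₁ = [ln(170/210) + (0.059 + ½·0.35²)·2] / (σ√T) = (-0.2113 + 0.2405) / 0.4950 = 0.0590 ≈ 0.06
N(d₁) = N(0.06) = 0.5239
Δ_call = N(d₁) = 0.5239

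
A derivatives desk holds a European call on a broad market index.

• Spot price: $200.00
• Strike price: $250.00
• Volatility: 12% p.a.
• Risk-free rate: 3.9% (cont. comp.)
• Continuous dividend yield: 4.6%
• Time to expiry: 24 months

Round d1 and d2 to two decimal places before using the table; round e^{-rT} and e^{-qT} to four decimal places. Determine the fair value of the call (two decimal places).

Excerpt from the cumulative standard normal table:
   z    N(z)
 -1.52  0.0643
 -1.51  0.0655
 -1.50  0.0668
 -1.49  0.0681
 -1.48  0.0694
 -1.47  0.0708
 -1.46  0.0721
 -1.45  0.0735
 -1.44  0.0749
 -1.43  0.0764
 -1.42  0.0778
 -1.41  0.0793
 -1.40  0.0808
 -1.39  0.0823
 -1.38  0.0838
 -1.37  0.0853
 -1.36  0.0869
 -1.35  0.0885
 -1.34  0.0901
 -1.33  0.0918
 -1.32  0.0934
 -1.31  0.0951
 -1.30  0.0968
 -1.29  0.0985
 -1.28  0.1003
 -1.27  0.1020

$1.30

σ√T = 0.12·√2 = 0.1697
d₁ = [ln(200/250) + (0.039 − 0.046 + 0.12²/2)·2] / 0.1697 = [-0.2231 + 0.0004] / 0.1697 = -1.3125 which rounds to -1.31
d₂ = d₁ − σ√T = -1.3125 − 0.1697 = -1.4822 which rounds to -1.48
exp(−qT) = exp(−0.046·2) = 0.9121;  exp(−rT) = exp(−0.039·2) = 0.9250
N(d₁) = N(-1.31) = 0.0951;  N(d₂) = N(-1.48) = 0.0694
C = 200·0.9121·0.0951 − 250·0.9250·0.0694 = 17.3481 − 16.0488 = 1.2994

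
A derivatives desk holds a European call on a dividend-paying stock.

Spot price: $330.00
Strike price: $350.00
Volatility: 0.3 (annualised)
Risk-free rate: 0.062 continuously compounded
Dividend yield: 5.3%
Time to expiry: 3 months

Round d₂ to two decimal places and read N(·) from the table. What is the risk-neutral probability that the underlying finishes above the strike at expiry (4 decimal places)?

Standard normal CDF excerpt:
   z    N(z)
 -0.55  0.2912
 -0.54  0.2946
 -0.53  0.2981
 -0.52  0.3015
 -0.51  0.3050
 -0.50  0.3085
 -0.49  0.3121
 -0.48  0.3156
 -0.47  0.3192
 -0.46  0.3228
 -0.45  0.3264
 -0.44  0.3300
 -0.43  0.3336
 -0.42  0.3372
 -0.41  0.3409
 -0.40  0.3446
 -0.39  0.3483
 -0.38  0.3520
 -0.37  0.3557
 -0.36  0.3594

0.3264

T = 0.25;  σ√T = 0.1500
ln(S/K) + (r − q + σ²/2)T = ln(330/350) + (0.062 − 0.053 + 0.3²/2)·0.25 = -0.0588 + 0.0135 = -0.0453
d₁ = -0.0453 / 0.1500 = -0.3023 ⇒ -0.30
d₂ = d₁ − σ√T = -0.3023 − 0.1500 = -0.4523 ⇒ -0.45
Risk-neutral Pr[S_T > K] = N(d₂) = N(-0.45) = 0.3264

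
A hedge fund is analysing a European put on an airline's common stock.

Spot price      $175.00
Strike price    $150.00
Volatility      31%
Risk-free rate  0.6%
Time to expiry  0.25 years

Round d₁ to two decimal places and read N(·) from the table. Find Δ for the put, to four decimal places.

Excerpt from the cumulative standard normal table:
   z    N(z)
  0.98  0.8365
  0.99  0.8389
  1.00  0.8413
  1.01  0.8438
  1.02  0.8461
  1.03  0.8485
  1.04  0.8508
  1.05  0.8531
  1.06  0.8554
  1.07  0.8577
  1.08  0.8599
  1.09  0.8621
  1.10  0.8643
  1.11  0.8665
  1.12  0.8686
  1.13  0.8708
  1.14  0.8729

T = 0.25;  σ√T = 0.1550
ln(S/K) + (r + σ²/2)T = ln(175/150) + (0.006 + 0.31²/2)·0.25 = 0.1542 + 0.0135 = 0.1677
d₁ = 0.1677 / 0.1550 = 1.0817 ⇒ 1.08
N(d₁) = N(1.08) = 0.8599
Δ_put = N(d₁) − 1 = 0.8599 − 1 = -0.1401

-0.1401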